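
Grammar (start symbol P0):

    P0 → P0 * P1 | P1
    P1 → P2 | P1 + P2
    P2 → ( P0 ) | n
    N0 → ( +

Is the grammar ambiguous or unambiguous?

Unambiguous

(N0 is unreachable from P0, so its rules don't affect L(P0).) The grammar is stratified — P0 handles '*' (left-recursive), P1 handles '+', P2 atoms. Each operator has a fixed associativity and precedence level, so every string has one parse.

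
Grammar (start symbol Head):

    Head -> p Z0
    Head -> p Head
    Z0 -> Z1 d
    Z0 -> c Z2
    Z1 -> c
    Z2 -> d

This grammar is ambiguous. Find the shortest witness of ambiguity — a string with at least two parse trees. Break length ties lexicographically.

length 3: p c d has 2 parse trees

Two derivations of p c d:
  Head ⇒ p Z0 ⇒ p Z1 d ⇒ p c d
  Head ⇒ p Z0 ⇒ p c Z2 ⇒ p c d

p c d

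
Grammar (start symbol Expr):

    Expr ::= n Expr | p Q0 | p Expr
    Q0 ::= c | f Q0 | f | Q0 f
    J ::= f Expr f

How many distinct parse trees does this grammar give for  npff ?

2

Parse trees for npff:
  [Expr n [Expr p [Q0 f [Q0 f]]]]
  [Expr n [Expr p [Q0 [Q0 f] f]]]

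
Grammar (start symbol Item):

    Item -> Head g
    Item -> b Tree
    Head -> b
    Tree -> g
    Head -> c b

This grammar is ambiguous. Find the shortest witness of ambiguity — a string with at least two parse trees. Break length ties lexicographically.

length 2: b g has 2 parse trees

Two derivations of b g:
  Item ⇒ Head g ⇒ b g
  Item ⇒ b Tree ⇒ b g

b g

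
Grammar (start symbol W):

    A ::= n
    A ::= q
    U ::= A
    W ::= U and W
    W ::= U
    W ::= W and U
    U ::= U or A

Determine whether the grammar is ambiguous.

Ambiguous

Witness: n and n

Derivation 1: W ⇒ U and W ⇒ A and W ⇒ n and W ⇒ n and U ⇒ n and A ⇒ n and n
Derivation 2: W ⇒ W and U ⇒ U and U ⇒ A and U ⇒ n and U ⇒ n and A ⇒ n and n

Two distinct leftmost derivations for the same string.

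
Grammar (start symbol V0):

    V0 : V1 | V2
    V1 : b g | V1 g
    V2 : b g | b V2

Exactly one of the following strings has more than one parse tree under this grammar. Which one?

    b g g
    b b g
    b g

b g

b g g: 1 tree
b b g: 1 tree
b g: 2 trees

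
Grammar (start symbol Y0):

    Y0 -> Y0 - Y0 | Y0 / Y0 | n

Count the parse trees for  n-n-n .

Parse trees for n-n-n:
  [Y0 [Y0 n] - [Y0 [Y0 n] - [Y0 n]]]
  [Y0 [Y0 [Y0 n] - [Y0 n]] - [Y0 n]]

2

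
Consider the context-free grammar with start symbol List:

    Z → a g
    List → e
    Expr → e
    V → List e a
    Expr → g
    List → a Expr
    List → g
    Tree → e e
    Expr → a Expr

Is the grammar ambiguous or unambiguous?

(Z, V, Tree are unreachable from List, so their rules don't affect L(List).) The reachable rules are right-linear with at most one rule per (nonterminal, next-terminal) pair. Each input token forces the next rule, so parsing is deterministic.

Unambiguous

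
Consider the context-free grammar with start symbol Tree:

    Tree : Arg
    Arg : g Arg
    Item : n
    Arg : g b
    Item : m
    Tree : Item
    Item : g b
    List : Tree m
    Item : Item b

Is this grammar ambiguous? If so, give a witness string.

Ambiguous

Witness: g b

Derivation 1: Tree ⇒ Arg ⇒ g b
Derivation 2: Tree ⇒ Item ⇒ g b

Two distinct leftmost derivations for the same string.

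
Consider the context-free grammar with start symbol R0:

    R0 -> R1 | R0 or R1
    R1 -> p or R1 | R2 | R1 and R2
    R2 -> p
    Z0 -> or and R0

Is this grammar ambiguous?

Ambiguous

Witness: p or p

Derivation 1: R0 ⇒ R1 ⇒ p or R1 ⇒ p or R2 ⇒ p or p
Derivation 2: R0 ⇒ R0 or R1 ⇒ R1 or R1 ⇒ R2 or R1 ⇒ p or R1 ⇒ p or R2 ⇒ p or p

Two distinct leftmost derivations for the same string.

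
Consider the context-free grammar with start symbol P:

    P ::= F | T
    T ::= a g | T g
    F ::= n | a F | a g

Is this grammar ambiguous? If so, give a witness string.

Witness: a g

Derivation 1: P ⇒ F ⇒ a g
Derivation 2: P ⇒ T ⇒ a g

Two distinct leftmost derivations for the same string.

Ambiguous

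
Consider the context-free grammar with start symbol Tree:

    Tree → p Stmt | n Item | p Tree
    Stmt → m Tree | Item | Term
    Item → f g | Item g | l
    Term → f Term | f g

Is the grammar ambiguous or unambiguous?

Ambiguous

Witness: p f g

Derivation 1: Tree ⇒ p Stmt ⇒ p Item ⇒ p f g
Derivation 2: Tree ⇒ p Stmt ⇒ p Term ⇒ p f g

Two distinct leftmost derivations for the same string.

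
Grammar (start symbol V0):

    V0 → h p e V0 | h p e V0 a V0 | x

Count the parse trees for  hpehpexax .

2

Parse trees for hpehpexax:
  [V0 h p e [V0 h p e [V0 x] a [V0 x]]]
  [V0 h p e [V0 h p e [V0 x]] a [V0 x]]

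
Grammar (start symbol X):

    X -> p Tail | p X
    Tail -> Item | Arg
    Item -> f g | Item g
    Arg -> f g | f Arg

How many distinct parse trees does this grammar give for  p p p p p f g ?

2

Parse trees for p p p p p f g:
  [X p [X p [X p [X p [X p [Tail [Item f g]]]]]]]
  [X p [X p [X p [X p [X p [Tail [Arg f g]]]]]]]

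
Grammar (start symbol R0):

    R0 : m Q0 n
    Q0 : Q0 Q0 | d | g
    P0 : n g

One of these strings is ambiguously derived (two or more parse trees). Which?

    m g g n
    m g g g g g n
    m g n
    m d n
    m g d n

m g g g g g n

m g g n: 1 tree
m g g g g g n: 14 trees
m g n: 1 tree
m d n: 1 tree
m g d n: 1 tree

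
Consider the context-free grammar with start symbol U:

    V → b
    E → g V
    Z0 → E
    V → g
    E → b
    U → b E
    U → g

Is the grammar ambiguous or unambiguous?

Only U, E, V are reachable from U; ignoring the rest: Each reachable nonterminal has at most one production per leading terminal, and all productions are right-linear; the derivation is determined token-by-token.

Unambiguous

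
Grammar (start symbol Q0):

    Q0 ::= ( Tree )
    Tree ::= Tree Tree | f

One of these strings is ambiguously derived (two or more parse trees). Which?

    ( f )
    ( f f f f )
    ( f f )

( f f f f )

( f ): 1 tree
( f f f f ): 5 trees
( f f ): 1 tree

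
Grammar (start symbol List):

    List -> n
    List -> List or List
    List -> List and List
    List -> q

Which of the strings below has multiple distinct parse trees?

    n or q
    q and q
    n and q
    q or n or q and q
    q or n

n or q: 1 tree
q and q: 1 tree
n and q: 1 tree
q or n or q and q: 5 trees
q or n: 1 tree

q or n or q and q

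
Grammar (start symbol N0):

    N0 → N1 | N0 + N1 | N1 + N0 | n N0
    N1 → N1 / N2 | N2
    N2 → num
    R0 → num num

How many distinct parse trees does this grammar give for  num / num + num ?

2

Parse trees for num / num + num:
  [N0 [N0 [N1 [N1 [N2 num]] / [N2 num]]] + [N1 [N2 num]]]
  [N0 [N1 [N1 [N2 num]] / [N2 num]] + [N0 [N1 [N2 num]]]]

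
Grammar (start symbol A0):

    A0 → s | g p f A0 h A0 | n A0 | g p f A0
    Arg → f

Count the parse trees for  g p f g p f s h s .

Parse trees for g p f g p f s h s:
  [A0 g p f [A0 g p f [A0 s]] h [A0 s]]
  [A0 g p f [A0 g p f [A0 s] h [A0 s]]]

2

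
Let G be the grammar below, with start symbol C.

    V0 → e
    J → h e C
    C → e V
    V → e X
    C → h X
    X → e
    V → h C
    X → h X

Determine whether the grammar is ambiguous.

(V0, J are unreachable from C, so their rules don't affect L(C).) Restricted to the reachable nonterminals, every rule has the form A → t or A → t B, and no two rules for the same A share a first terminal. The grammar encodes a DFA — one run per string.

Unambiguous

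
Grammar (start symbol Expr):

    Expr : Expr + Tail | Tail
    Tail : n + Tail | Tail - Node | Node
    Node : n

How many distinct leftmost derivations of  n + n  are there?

Parse trees for n + n:
  [Expr [Expr [Tail [Node n]]] + [Tail [Node n]]]
  [Expr [Tail n + [Tail [Node n]]]]

2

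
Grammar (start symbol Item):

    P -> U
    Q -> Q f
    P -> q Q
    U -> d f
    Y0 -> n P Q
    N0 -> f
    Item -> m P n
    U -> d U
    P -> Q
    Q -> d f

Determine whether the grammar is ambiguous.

Ambiguous

Witness: m d f n

Derivation 1: Item ⇒ m P n ⇒ m U n ⇒ m d f n
Derivation 2: Item ⇒ m P n ⇒ m Q n ⇒ m d f n

Two distinct leftmost derivations for the same string.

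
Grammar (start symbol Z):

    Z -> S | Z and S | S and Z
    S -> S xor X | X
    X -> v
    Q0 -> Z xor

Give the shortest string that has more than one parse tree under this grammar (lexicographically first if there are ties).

length 1: no string has ≥2 trees
length 3: v and v has 2 parse trees

Two derivations of v and v:
  Z ⇒ Z and S ⇒ S and S ⇒ X and S ⇒ v and S ⇒ v and X ⇒ v and v
  Z ⇒ S and Z ⇒ X and Z ⇒ v and Z ⇒ v and S ⇒ v and X ⇒ v and v

v and v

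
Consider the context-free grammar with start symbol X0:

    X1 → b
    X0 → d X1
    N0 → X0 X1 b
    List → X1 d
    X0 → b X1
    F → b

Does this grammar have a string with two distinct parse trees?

Unambiguous

Only X0, X1 are reachable from X0; ignoring the rest: Restricted to the reachable nonterminals, every rule has the form A → t or A → t B, and no two rules for the same A share a first terminal. The grammar encodes a DFA — one run per string.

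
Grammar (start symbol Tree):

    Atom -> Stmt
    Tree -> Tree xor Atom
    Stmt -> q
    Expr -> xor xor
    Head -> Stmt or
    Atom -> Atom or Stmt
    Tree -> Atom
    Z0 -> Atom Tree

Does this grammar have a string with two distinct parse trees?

Only Tree, Atom, Stmt are reachable from Tree; ignoring the rest: This is a standard precedence ladder (Tree over Atom over Stmt), with each level left-recursive on its own operator ('xor' at Tree, 'or' at Atom). That structure is LR(1), hence unambiguous.

Unambiguous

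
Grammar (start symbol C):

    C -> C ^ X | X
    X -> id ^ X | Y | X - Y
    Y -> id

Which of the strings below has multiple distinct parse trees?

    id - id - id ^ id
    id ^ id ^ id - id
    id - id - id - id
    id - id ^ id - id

id ^ id ^ id - id

id - id - id ^ id: 1 tree
id ^ id ^ id - id: 7 trees
id - id - id - id: 1 tree
id - id ^ id - id: 1 tree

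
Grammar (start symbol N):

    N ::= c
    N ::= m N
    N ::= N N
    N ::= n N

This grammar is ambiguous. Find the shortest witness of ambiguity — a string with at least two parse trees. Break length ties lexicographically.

c c c

length 1: no string has ≥2 trees
length 2: no string has ≥2 trees
length 3: c c c has 2 parse trees

Two derivations of c c c:
  N ⇒ N N ⇒ c N ⇒ c N N ⇒ c c N ⇒ c c c
  N ⇒ N N ⇒ N N N ⇒ c N N ⇒ c c N ⇒ c c c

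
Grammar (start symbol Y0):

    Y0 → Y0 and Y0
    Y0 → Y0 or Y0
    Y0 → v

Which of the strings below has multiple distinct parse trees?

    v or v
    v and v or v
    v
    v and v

v or v: 1 tree
v and v or v: 2 trees
v: 1 tree
v and v: 1 tree

v and v or v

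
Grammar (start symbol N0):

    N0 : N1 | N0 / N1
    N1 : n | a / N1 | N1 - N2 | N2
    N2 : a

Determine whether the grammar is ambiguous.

Witness: a / a

Derivation 1: N0 ⇒ N1 ⇒ a / N1 ⇒ a / N2 ⇒ a / a
Derivation 2: N0 ⇒ N0 / N1 ⇒ N1 / N1 ⇒ N2 / N1 ⇒ a / N1 ⇒ a / N2 ⇒ a / a

Two distinct leftmost derivations for the same string.

Ambiguous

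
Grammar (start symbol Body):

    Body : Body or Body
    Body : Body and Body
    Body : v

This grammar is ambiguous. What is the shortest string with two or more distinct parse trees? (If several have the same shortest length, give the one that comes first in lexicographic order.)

length 1: no string has ≥2 trees
length 3: no string has ≥2 trees
length 5: v and v and v has 2 parse trees

Two derivations of v and v and v:
  Body ⇒ Body and Body ⇒ Body and Body and Body ⇒ v and Body and Body ⇒ v and v and Body ⇒ v and v and v
  Body ⇒ Body and Body ⇒ v and Body ⇒ v and Body and Body ⇒ v and v and Body ⇒ v and v and v

v and v and v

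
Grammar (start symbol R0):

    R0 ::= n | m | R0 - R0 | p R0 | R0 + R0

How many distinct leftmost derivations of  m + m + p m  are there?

Parse trees for m + m + p m:
  [R0 [R0 m] + [R0 [R0 m] + [R0 p [R0 m]]]]
  [R0 [R0 [R0 m] + [R0 m]] + [R0 p [R0 m]]]

2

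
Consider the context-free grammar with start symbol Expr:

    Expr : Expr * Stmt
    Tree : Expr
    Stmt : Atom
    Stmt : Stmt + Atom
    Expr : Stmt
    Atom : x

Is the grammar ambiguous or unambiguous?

Unambiguous

Only Expr, Stmt, Atom are reachable from Expr; ignoring the rest: The grammar is stratified — Expr handles '*' (left-recursive), Stmt handles '+', Atom atoms. Each operator has a fixed associativity and precedence level, so every string has one parse.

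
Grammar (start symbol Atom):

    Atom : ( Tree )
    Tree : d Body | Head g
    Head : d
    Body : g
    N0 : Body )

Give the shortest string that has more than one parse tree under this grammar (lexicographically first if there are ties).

length 4: ( d g ) has 2 parse trees

Two derivations of ( d g ):
  Atom ⇒ ( Tree ) ⇒ ( d Body ) ⇒ ( d g )
  Atom ⇒ ( Tree ) ⇒ ( Head g ) ⇒ ( d g )

( d g )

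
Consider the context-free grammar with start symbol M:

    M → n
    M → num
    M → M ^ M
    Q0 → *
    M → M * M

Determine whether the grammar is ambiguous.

Witness: n * n * n

Derivation 1: M ⇒ M * M ⇒ n * M ⇒ n * M * M ⇒ n * n * M ⇒ n * n * n
Derivation 2: M ⇒ M * M ⇒ M * M * M ⇒ n * M * M ⇒ n * n * M ⇒ n * n * n

Two distinct leftmost derivations for the same string.

Ambiguous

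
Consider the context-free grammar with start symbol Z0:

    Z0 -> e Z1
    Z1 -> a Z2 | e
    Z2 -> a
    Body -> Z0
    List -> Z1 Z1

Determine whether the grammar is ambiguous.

(Body, List are unreachable from Z0, so their rules don't affect L(Z0).) Restricted to the reachable nonterminals, every rule has the form A → t or A → t B, and no two rules for the same A share a first terminal. The grammar encodes a DFA — one run per string.

Unambiguous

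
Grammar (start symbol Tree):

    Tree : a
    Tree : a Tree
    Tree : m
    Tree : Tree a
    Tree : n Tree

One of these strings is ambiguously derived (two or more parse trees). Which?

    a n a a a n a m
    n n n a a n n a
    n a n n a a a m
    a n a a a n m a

a n a a a n m a

a n a a a n a m: 1 tree
n n n a a n n a: 1 tree
n a n n a a a m: 1 tree
a n a a a n m a: 7 trees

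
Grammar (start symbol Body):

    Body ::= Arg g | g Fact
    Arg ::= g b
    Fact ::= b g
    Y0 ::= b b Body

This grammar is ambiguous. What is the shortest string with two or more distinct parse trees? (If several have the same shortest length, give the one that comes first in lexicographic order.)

length 3: g b g has 2 parse trees

Two derivations of g b g:
  Body ⇒ Arg g ⇒ g b g
  Body ⇒ g Fact ⇒ g b g

g b g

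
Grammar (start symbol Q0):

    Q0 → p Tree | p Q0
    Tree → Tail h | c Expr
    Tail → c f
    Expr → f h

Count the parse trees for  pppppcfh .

Parse trees for pppppcfh:
  [Q0 p [Q0 p [Q0 p [Q0 p [Q0 p [Tree [Tail c f] h]]]]]]
  [Q0 p [Q0 p [Q0 p [Q0 p [Q0 p [Tree c [Expr f h]]]]]]]

2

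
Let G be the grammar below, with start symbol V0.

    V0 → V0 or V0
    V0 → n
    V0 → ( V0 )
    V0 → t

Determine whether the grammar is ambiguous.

Ambiguous

Witness: n or n or n

Derivation 1: V0 ⇒ V0 or V0 ⇒ V0 or V0 or V0 ⇒ n or V0 or V0 ⇒ n or n or V0 ⇒ n or n or n
Derivation 2: V0 ⇒ V0 or V0 ⇒ n or V0 ⇒ n or V0 or V0 ⇒ n or n or V0 ⇒ n or n or n

Two distinct leftmost derivations for the same string.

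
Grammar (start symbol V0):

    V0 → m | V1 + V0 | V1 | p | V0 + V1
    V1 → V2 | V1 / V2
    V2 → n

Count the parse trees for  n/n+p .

Parse trees for n/n+p:
  [V0 [V1 [V1 [V2 n]] / [V2 n]] + [V0 p]]

1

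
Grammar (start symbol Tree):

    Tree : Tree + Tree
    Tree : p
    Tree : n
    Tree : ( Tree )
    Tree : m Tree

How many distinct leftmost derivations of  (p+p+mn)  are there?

Parse trees for (p+p+mn):
  [Tree ( [Tree [Tree p] + [Tree [Tree p] + [Tree m [Tree n]]]] )]
  [Tree ( [Tree [Tree [Tree p] + [Tree p]] + [Tree m [Tree n]]] )]

2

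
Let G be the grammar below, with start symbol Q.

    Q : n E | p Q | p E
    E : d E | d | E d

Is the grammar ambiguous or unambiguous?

Ambiguous

Witness: n d d

Derivation 1: Q ⇒ n E ⇒ n d E ⇒ n d d
Derivation 2: Q ⇒ n E ⇒ n E d ⇒ n d d

Two distinct leftmost derivations for the same string.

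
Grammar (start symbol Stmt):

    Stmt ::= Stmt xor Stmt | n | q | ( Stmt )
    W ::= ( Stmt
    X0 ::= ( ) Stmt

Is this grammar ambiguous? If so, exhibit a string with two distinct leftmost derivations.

Witness: n xor n xor n

Derivation 1: Stmt ⇒ Stmt xor Stmt ⇒ Stmt xor Stmt xor Stmt ⇒ n xor Stmt xor Stmt ⇒ n xor n xor Stmt ⇒ n xor n xor n
Derivation 2: Stmt ⇒ Stmt xor Stmt ⇒ n xor Stmt ⇒ n xor Stmt xor Stmt ⇒ n xor n xor Stmt ⇒ n xor n xor n

Two distinct leftmost derivations for the same string.

Ambiguous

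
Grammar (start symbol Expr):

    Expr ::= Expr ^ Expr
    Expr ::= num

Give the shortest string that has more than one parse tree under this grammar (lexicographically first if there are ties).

length 1: no string has ≥2 trees
length 3: no string has ≥2 trees
length 5: num ^ num ^ num has 2 parse trees

Two derivations of num ^ num ^ num:
  Expr ⇒ Expr ^ Expr ⇒ Expr ^ Expr ^ Expr ⇒ num ^ Expr ^ Expr ⇒ num ^ num ^ Expr ⇒ num ^ num ^ num
  Expr ⇒ Expr ^ Expr ⇒ num ^ Expr ⇒ num ^ Expr ^ Expr ⇒ num ^ num ^ Expr ⇒ num ^ num ^ num

num ^ num ^ num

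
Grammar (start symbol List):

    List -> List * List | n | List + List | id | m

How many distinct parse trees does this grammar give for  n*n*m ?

2

Parse trees for n*n*m:
  [List [List n] * [List [List n] * [List m]]]
  [List [List [List n] * [List n]] * [List m]]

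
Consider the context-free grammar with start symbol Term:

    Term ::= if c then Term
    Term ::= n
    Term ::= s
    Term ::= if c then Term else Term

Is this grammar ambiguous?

Ambiguous

Witness: if c then if c then n else n

Derivation 1: Term ⇒ if c then Term ⇒ if c then if c then Term else Term ⇒ if c then if c then n else Term ⇒ if c then if c then n else n
Derivation 2: Term ⇒ if c then Term else Term ⇒ if c then if c then Term else Term ⇒ if c then if c then n else Term ⇒ if c then if c then n else n

Two distinct leftmost derivations for the same string.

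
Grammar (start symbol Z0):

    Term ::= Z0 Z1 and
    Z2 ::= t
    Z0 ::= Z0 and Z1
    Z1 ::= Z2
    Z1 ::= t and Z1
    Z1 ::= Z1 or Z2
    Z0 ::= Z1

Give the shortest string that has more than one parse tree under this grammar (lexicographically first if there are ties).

t and t

length 1: no string has ≥2 trees
length 3: t and t has 2 parse trees

Two derivations of t and t:
  Z0 ⇒ Z0 and Z1 ⇒ Z1 and Z1 ⇒ Z2 and Z1 ⇒ t and Z1 ⇒ t and Z2 ⇒ t and t
  Z0 ⇒ Z1 ⇒ t and Z1 ⇒ t and Z2 ⇒ t and t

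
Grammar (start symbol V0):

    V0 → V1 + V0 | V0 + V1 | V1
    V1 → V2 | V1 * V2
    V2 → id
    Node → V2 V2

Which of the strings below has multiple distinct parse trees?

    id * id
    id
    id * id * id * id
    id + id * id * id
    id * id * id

id * id: 1 tree
id: 1 tree
id * id * id * id: 1 tree
id + id * id * id: 2 trees
id * id * id: 1 tree

id + id * id * id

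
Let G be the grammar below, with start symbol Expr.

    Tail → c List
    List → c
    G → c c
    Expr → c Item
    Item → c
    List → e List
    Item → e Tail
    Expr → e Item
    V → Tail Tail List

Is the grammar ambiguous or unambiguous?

Only Expr, Item, Tail, List are reachable from Expr; ignoring the rest: Each reachable nonterminal has at most one production per leading terminal, and all productions are right-linear; the derivation is determined token-by-token.

Unambiguous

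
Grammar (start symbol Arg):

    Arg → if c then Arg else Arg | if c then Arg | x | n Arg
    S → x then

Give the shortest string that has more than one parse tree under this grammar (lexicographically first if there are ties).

if c then if c then x else x

length 1: no string has ≥2 trees
length 2: no string has ≥2 trees
length 3: no string has ≥2 trees
length 4: no string has ≥2 trees
length 5: no string has ≥2 trees
length 6: no string has ≥2 trees
length 7: no string has ≥2 trees
length 8: no string has ≥2 trees
length 9: if c then if c then x else x has 2 parse trees

Two derivations of if c then if c then x else x:
  Arg ⇒ if c then Arg else Arg ⇒ if c then if c then Arg else Arg ⇒ if c then if c then x else Arg ⇒ if c then if c then x else x
  Arg ⇒ if c then Arg ⇒ if c then if c then Arg else Arg ⇒ if c then if c then x else Arg ⇒ if c then if c then x else x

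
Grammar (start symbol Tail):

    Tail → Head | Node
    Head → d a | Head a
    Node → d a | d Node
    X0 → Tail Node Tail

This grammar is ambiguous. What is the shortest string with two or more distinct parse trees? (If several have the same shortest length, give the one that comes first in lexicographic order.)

d a

length 2: d a has 2 parse trees

Two derivations of d a:
  Tail ⇒ Head ⇒ d a
  Tail ⇒ Node ⇒ d a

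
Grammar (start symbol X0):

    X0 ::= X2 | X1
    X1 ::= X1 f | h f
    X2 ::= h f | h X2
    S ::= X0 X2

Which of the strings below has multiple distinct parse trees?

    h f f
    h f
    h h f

h f f: 1 tree
h f: 2 trees
h h f: 1 tree

h f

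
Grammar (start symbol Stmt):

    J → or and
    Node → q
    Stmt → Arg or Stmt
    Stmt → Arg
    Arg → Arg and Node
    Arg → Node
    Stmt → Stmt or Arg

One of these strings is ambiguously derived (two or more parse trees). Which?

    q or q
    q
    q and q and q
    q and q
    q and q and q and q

q or q: 2 trees
q: 1 tree
q and q and q: 1 tree
q and q: 1 tree
q and q and q and q: 1 tree

q or q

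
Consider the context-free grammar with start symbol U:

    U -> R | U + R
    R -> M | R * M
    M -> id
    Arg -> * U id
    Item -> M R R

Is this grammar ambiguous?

(Arg, Item are unreachable from U, so their rules don't affect L(U).) U → U + R | R  ;  R → R * M | M  — a left-associative chain with M at the bottom. Each string factors uniquely by precedence.

Unambiguous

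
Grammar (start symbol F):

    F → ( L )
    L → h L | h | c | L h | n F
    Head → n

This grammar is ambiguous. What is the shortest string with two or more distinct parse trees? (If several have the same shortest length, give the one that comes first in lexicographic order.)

( h h )

length 3: no string has ≥2 trees
length 4: ( h h ) has 2 parse trees

Two derivations of ( h h ):
  F ⇒ ( L ) ⇒ ( h L ) ⇒ ( h h )
  F ⇒ ( L ) ⇒ ( L h ) ⇒ ( h h )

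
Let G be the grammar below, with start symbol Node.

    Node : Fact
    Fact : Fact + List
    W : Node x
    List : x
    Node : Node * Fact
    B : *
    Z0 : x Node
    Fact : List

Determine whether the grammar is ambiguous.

Only Node, Fact, List are reachable from Node; ignoring the rest: Node → Node * Fact | Fact  ;  Fact → Fact + List | List  — a left-associative chain with List at the bottom. Each string factors uniquely by precedence.

Unambiguous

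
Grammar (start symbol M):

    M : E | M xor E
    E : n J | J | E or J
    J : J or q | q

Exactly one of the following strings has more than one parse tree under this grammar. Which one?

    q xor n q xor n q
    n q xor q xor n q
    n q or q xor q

q xor n q xor n q: 1 tree
n q xor q xor n q: 1 tree
n q or q xor q: 2 trees

n q or q xor q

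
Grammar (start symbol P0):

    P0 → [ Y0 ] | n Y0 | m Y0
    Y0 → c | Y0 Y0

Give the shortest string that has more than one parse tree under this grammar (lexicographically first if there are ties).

m c c c

length 2: no string has ≥2 trees
length 3: no string has ≥2 trees
length 4: m c c c has 2 parse trees

Two derivations of m c c c:
  P0 ⇒ m Y0 ⇒ m Y0 Y0 ⇒ m c Y0 ⇒ m c Y0 Y0 ⇒ m c c Y0 ⇒ m c c c
  P0 ⇒ m Y0 ⇒ m Y0 Y0 ⇒ m Y0 Y0 Y0 ⇒ m c Y0 Y0 ⇒ m c c Y0 ⇒ m c c c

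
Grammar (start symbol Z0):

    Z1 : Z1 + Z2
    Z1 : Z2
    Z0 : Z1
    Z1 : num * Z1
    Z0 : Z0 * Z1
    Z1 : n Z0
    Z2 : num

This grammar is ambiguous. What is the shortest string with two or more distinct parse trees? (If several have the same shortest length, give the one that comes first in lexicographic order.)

length 1: no string has ≥2 trees
length 2: no string has ≥2 trees
length 3: num * num has 2 parse trees

Two derivations of num * num:
  Z0 ⇒ Z1 ⇒ num * Z1 ⇒ num * Z2 ⇒ num * num
  Z0 ⇒ Z0 * Z1 ⇒ Z1 * Z1 ⇒ Z2 * Z1 ⇒ num * Z1 ⇒ num * Z2 ⇒ num * num

num * num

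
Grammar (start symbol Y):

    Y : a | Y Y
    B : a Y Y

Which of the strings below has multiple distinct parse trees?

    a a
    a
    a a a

a a a

a a: 1 tree
a: 1 tree
a a a: 2 trees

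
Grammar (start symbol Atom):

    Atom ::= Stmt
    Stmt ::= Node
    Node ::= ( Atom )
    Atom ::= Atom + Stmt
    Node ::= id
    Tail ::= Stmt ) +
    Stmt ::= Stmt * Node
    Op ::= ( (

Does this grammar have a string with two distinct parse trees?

Unambiguous

(Tail, Op are unreachable from Atom, so their rules don't affect L(Atom).) The grammar is stratified — Atom handles '+' (left-recursive), Stmt handles '*', Node atoms. Each operator has a fixed associativity and precedence level, so every string has one parse.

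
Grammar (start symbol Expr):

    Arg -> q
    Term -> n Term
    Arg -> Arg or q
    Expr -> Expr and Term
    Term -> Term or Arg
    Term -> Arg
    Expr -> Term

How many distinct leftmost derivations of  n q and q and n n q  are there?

1

Parse trees for n q and q and n n q:
  [Expr [Expr [Expr [Term n [Term [Arg q]]]] and [Term [Arg q]]] and [Term n [Term n [Term [Arg q]]]]]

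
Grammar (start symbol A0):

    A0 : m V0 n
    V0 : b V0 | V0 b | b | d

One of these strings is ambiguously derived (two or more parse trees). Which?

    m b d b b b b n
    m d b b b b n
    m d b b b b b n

m b d b b b b n

m b d b b b b n: 5 trees
m d b b b b n: 1 tree
m d b b b b b n: 1 tree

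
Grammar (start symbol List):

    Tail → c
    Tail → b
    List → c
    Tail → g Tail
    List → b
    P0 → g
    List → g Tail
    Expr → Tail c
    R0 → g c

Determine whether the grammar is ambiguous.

Unambiguous

(R0, P0, Expr are unreachable from List, so their rules don't affect L(List).) Restricted to the reachable nonterminals, every rule has the form A → t or A → t B, and no two rules for the same A share a first terminal. The grammar encodes a DFA — one run per string.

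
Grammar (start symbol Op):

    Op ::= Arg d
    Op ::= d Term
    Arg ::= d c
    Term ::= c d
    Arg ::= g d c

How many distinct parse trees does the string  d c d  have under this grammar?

Parse trees for d c d:
  [Op [Arg d c] d]
  [Op d [Term c d]]

2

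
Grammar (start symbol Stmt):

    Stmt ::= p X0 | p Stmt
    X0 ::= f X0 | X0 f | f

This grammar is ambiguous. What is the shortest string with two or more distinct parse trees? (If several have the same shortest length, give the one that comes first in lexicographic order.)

p f f

length 2: no string has ≥2 trees
length 3: p f f has 2 parse trees

Two derivations of p f f:
  Stmt ⇒ p X0 ⇒ p f X0 ⇒ p f f
  Stmt ⇒ p X0 ⇒ p X0 f ⇒ p f f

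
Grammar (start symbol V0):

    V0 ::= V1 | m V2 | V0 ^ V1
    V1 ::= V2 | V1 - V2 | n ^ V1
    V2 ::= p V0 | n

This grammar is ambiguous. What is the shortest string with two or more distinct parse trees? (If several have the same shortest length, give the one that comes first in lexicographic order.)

n ^ n

length 1: no string has ≥2 trees
length 2: no string has ≥2 trees
length 3: n ^ n has 2 parse trees

Two derivations of n ^ n:
  V0 ⇒ V1 ⇒ n ^ V1 ⇒ n ^ V2 ⇒ n ^ n
  V0 ⇒ V0 ^ V1 ⇒ V1 ^ V1 ⇒ V2 ^ V1 ⇒ n ^ V1 ⇒ n ^ V2 ⇒ n ^ n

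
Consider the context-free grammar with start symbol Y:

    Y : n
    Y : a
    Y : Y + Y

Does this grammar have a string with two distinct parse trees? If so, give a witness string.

Ambiguous

Witness: a + a + a

Derivation 1: Y ⇒ Y + Y ⇒ a + Y ⇒ a + Y + Y ⇒ a + a + Y ⇒ a + a + a
Derivation 2: Y ⇒ Y + Y ⇒ Y + Y + Y ⇒ a + Y + Y ⇒ a + a + Y ⇒ a + a + a

Two distinct leftmost derivations for the same string.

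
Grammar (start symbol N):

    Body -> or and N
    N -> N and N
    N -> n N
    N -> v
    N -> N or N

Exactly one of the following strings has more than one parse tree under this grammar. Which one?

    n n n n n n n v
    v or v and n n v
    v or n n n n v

v or v and n n v

n n n n n n n v: 1 tree
v or v and n n v: 2 trees
v or n n n n v: 1 tree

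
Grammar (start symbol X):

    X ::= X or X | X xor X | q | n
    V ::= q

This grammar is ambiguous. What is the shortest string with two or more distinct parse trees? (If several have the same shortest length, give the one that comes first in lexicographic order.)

length 1: no string has ≥2 trees
length 3: no string has ≥2 trees
length 5: n or n or n has 2 parse trees

Two derivations of n or n or n:
  X ⇒ X or X ⇒ X or X or X ⇒ n or X or X ⇒ n or n or X ⇒ n or n or n
  X ⇒ X or X ⇒ n or X ⇒ n or X or X ⇒ n or n or X ⇒ n or n or n

n or n or n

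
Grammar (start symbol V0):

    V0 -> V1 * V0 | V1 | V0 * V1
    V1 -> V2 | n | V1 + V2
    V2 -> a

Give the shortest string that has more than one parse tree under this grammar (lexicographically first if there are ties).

length 1: no string has ≥2 trees
length 3: a * a has 2 parse trees

Two derivations of a * a:
  V0 ⇒ V1 * V0 ⇒ V2 * V0 ⇒ a * V0 ⇒ a * V1 ⇒ a * V2 ⇒ a * a
  V0 ⇒ V0 * V1 ⇒ V1 * V1 ⇒ V2 * V1 ⇒ a * V1 ⇒ a * V2 ⇒ a * a

a * a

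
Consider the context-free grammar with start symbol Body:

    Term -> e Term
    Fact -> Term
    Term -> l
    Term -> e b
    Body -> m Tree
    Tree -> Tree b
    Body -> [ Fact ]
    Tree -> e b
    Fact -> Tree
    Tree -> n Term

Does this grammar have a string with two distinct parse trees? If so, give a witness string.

Ambiguous

Witness: [ e b ]

Derivation 1: Body ⇒ [ Fact ] ⇒ [ Term ] ⇒ [ e b ]
Derivation 2: Body ⇒ [ Fact ] ⇒ [ Tree ] ⇒ [ e b ]

Two distinct leftmost derivations for the same string.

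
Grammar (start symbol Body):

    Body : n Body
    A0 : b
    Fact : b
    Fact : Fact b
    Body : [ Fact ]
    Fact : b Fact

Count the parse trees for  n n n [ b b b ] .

Parse trees for n n n [ b b b ]:
  [Body n [Body n [Body n [Body [ [Fact [Fact [Fact b] b] b] ]]]]]
  [Body n [Body n [Body n [Body [ [Fact [Fact b [Fact b]] b] ]]]]]
  [Body n [Body n [Body n [Body [ [Fact b [Fact [Fact b] b]] ]]]]]
  [Body n [Body n [Body n [Body [ [Fact b [Fact b [Fact b]]] ]]]]]

4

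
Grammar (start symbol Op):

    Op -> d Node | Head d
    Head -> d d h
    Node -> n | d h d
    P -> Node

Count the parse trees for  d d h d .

2

Parse trees for d d h d:
  [Op d [Node d h d]]
  [Op [Head d d h] d]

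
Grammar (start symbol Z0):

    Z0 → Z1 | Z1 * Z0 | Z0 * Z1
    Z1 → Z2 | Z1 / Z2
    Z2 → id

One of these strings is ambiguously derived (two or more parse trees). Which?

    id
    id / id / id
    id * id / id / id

id * id / id / id

id: 1 tree
id / id / id: 1 tree
id * id / id / id: 2 trees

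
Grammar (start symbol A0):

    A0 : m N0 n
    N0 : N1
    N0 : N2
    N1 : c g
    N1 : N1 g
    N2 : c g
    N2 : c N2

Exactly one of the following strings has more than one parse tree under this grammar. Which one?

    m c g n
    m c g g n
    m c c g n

m c g n

m c g n: 2 trees
m c g g n: 1 tree
m c c g n: 1 tree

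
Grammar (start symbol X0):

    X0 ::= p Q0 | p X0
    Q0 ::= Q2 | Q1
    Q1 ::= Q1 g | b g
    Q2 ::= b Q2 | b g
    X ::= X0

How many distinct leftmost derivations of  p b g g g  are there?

1

Parse trees for p b g g g:
  [X0 p [Q0 [Q1 [Q1 [Q1 b g] g] g]]]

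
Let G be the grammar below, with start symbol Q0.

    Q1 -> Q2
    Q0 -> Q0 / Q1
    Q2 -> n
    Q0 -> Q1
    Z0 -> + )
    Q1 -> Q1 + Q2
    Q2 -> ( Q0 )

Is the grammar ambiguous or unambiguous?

(Z0 is unreachable from Q0, so its rules don't affect L(Q0).) This is a standard precedence ladder (Q0 over Q1 over Q2), with each level left-recursive on its own operator ('/' at Q0, '+' at Q1). That structure is LR(1), hence unambiguous.

Unambiguous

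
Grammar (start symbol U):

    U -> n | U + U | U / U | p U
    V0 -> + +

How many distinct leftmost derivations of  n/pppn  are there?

1

Parse trees for n/pppn:
  [U [U n] / [U p [U p [U p [U n]]]]]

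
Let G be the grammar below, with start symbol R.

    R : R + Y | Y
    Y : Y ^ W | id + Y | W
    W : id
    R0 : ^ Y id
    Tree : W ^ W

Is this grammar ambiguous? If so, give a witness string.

Ambiguous

Witness: id + id

Derivation 1: R ⇒ R + Y ⇒ Y + Y ⇒ W + Y ⇒ id + Y ⇒ id + W ⇒ id + id
Derivation 2: R ⇒ Y ⇒ id + Y ⇒ id + W ⇒ id + id

Two distinct leftmost derivations for the same string.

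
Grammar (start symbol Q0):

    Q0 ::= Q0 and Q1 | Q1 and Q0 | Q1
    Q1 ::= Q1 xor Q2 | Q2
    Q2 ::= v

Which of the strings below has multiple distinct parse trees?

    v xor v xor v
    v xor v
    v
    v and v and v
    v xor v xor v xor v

v and v and v

v xor v xor v: 1 tree
v xor v: 1 tree
v: 1 tree
v and v and v: 4 trees
v xor v xor v xor v: 1 tree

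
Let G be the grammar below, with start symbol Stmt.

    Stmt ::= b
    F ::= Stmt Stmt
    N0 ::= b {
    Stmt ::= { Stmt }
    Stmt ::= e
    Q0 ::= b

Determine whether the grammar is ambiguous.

Unambiguous

Only Stmt is reachable from Stmt; ignoring the rest: L(Stmt) is { openⁿ atom closeⁿ : n ≥ 0 }. The bracket depth fixes n, and the derivation is forced at every step.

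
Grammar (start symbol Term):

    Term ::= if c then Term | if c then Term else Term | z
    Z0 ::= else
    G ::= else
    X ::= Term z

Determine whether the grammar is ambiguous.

Ambiguous

Witness: if c then if c then z else z

Derivation 1: Term ⇒ if c then Term ⇒ if c then if c then Term else Term ⇒ if c then if c then z else Term ⇒ if c then if c then z else z
Derivation 2: Term ⇒ if c then Term else Term ⇒ if c then if c then Term else Term ⇒ if c then if c then z else Term ⇒ if c then if c then z else z

Two distinct leftmost derivations for the same string.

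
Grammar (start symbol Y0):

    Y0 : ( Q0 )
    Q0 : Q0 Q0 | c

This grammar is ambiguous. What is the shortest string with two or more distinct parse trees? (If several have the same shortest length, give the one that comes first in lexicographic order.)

( c c c )

length 3: no string has ≥2 trees
length 4: no string has ≥2 trees
length 5: ( c c c ) has 2 parse trees

Two derivations of ( c c c ):
  Y0 ⇒ ( Q0 ) ⇒ ( Q0 Q0 ) ⇒ ( Q0 Q0 Q0 ) ⇒ ( c Q0 Q0 ) ⇒ ( c c Q0 ) ⇒ ( c c c )
  Y0 ⇒ ( Q0 ) ⇒ ( Q0 Q0 ) ⇒ ( c Q0 ) ⇒ ( c Q0 Q0 ) ⇒ ( c c Q0 ) ⇒ ( c c c )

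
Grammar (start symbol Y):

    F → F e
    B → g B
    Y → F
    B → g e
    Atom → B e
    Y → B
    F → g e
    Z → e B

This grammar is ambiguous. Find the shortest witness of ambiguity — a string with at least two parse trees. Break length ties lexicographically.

length 2: g e has 2 parse trees

Two derivations of g e:
  Y ⇒ F ⇒ g e
  Y ⇒ B ⇒ g e

g e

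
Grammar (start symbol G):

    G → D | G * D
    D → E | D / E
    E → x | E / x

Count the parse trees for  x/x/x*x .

4

Parse trees for x/x/x*x:
  [G [G [D [E [E [E x] / x] / x]]] * [D [E x]]]
  [G [G [D [D [E x]] / [E [E x] / x]]] * [D [E x]]]
  [G [G [D [D [E [E x] / x]] / [E x]]] * [D [E x]]]
  [G [G [D [D [D [E x]] / [E x]] / [E x]]] * [D [E x]]]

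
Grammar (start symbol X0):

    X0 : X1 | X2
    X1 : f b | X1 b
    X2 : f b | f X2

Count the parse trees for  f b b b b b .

1

Parse trees for f b b b b b:
  [X0 [X1 [X1 [X1 [X1 [X1 f b] b] b] b] b]]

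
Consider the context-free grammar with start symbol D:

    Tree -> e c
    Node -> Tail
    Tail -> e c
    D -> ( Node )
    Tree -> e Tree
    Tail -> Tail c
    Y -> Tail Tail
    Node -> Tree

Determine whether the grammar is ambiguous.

Witness: ( e c )

Derivation 1: D ⇒ ( Node ) ⇒ ( Tail ) ⇒ ( e c )
Derivation 2: D ⇒ ( Node ) ⇒ ( Tree ) ⇒ ( e c )

Two distinct leftmost derivations for the same string.

Ambiguous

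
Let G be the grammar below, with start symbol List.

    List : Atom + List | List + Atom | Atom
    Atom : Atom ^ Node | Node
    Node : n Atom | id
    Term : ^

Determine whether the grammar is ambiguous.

Ambiguous

Witness: id + id

Derivation 1: List ⇒ Atom + List ⇒ Node + List ⇒ id + List ⇒ id + Atom ⇒ id + Node ⇒ id + id
Derivation 2: List ⇒ List + Atom ⇒ Atom + Atom ⇒ Node + Atom ⇒ id + Atom ⇒ id + Node ⇒ id + id

Two distinct leftmost derivations for the same string.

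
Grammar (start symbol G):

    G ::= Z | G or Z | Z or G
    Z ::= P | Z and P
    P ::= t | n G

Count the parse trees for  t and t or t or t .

4

Parse trees for t and t or t or t:
  [G [G [G [Z [Z [P t]] and [P t]]] or [Z [P t]]] or [Z [P t]]]
  [G [G [Z [Z [P t]] and [P t]] or [G [Z [P t]]]] or [Z [P t]]]
  [G [Z [Z [P t]] and [P t]] or [G [G [Z [P t]]] or [Z [P t]]]]
  [G [Z [Z [P t]] and [P t]] or [G [Z [P t]] or [G [Z [P t]]]]]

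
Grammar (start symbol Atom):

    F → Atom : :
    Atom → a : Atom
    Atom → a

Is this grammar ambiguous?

(F is unreachable from Atom, so its rules don't affect L(Atom).) Right-recursive list with a separator: after each atom, whether the separator follows determines the rule. One parse per string.

Unambiguous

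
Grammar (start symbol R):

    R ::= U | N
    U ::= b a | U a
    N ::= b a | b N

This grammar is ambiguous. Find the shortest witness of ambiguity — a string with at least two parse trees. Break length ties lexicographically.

length 2: b a has 2 parse trees

Two derivations of b a:
  R ⇒ U ⇒ b a
  R ⇒ N ⇒ b a

b a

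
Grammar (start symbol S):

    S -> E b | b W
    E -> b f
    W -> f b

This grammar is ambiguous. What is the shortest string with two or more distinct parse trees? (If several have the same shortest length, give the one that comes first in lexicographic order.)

b f b

length 3: b f b has 2 parse trees

Two derivations of b f b:
  S ⇒ E b ⇒ b f b
  S ⇒ b W ⇒ b f b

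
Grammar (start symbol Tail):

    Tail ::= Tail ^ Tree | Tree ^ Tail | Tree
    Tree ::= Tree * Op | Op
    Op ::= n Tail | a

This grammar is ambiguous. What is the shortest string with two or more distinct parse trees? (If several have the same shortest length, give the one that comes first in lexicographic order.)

length 1: no string has ≥2 trees
length 2: no string has ≥2 trees
length 3: a ^ a has 2 parse trees

Two derivations of a ^ a:
  Tail ⇒ Tail ^ Tree ⇒ Tree ^ Tree ⇒ Op ^ Tree ⇒ a ^ Tree ⇒ a ^ Op ⇒ a ^ a
  Tail ⇒ Tree ^ Tail ⇒ Op ^ Tail ⇒ a ^ Tail ⇒ a ^ Tree ⇒ a ^ Op ⇒ a ^ a

a ^ a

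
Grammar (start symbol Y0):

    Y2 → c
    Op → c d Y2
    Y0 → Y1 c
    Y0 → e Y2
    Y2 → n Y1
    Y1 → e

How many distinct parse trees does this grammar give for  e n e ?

1

Parse trees for e n e:
  [Y0 e [Y2 n [Y1 e]]]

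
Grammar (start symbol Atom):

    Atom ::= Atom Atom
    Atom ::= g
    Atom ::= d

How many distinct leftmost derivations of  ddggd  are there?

14

Parse trees for ddggd (showing first 6 of 14):
  [Atom [Atom d] [Atom [Atom d] [Atom [Atom g] [Atom [Atom g] [Atom d]]]]]
  [Atom [Atom d] [Atom [Atom d] [Atom [Atom [Atom g] [Atom g]] [Atom d]]]]
  [Atom [Atom d] [Atom [Atom [Atom d] [Atom g]] [Atom [Atom g] [Atom d]]]]
  [Atom [Atom d] [Atom [Atom [Atom d] [Atom [Atom g] [Atom g]]] [Atom d]]]
  [Atom [Atom d] [Atom [Atom [Atom [Atom d] [Atom g]] [Atom g]] [Atom d]]]
  [Atom [Atom [Atom d] [Atom d]] [Atom [Atom g] [Atom [Atom g] [Atom d]]]]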